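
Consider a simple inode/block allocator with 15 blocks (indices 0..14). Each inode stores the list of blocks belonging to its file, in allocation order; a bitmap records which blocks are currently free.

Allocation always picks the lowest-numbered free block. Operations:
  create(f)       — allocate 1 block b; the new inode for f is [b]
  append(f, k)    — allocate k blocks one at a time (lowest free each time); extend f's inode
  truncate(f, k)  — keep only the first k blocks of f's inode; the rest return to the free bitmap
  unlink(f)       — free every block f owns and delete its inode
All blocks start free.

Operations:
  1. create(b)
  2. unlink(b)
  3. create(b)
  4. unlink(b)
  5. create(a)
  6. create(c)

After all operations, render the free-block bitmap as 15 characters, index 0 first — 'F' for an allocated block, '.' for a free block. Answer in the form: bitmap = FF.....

after create(b) → b:[0]  free=[F..............]
after unlink(b) →   free=[...............]
after create(b) → b:[0]  free=[F..............]
after unlink(b) →   free=[...............]
after create(a) → a:[0]  free=[F..............]
after create(c) → a:[0], c:[1]  free=[FF.............]

bitmap = FF.............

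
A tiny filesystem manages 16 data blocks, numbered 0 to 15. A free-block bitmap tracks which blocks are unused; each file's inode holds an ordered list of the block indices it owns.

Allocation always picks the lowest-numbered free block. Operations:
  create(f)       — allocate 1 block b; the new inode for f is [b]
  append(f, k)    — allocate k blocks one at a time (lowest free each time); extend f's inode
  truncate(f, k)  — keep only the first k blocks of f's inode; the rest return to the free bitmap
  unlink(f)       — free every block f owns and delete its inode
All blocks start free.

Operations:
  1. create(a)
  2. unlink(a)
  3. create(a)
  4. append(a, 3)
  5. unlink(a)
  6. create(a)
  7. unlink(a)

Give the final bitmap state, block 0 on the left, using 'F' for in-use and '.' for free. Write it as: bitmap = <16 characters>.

bitmap = ................

  1. create(a)  ⇒  F...............  {a→[0]}
  2. unlink(a)  ⇒  ................  {}
  3. create(a)  ⇒  F...............  {a→[0]}
  4. append(a, 3)  ⇒  FFFF............  {a→[0, 1, 2, 3]}
  5. unlink(a)  ⇒  ................  {}
  6. create(a)  ⇒  F...............  {a→[0]}
  7. unlink(a)  ⇒  ................  {}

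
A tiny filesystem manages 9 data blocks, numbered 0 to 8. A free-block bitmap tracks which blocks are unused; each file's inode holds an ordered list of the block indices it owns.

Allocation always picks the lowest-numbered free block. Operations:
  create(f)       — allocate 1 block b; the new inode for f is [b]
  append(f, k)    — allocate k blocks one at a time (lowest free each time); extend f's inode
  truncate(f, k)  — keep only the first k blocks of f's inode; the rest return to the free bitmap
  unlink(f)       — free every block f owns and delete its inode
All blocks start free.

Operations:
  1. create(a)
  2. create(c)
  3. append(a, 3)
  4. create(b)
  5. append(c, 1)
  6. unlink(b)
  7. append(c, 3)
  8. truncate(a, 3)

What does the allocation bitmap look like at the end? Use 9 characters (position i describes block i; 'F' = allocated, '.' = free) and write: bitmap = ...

create(a): bitmap=F........ | a=[0]
create(c): bitmap=FF....... | a=[0] c=[1]
append(a, 3): bitmap=FFFFF.... | a=[0, 2, 3, 4] c=[1]
create(b): bitmap=FFFFFF... | a=[0, 2, 3, 4] b=[5] c=[1]
append(c, 1): bitmap=FFFFFFF.. | a=[0, 2, 3, 4] b=[5] c=[1, 6]
unlink(b): bitmap=FFFFF.F.. | a=[0, 2, 3, 4] c=[1, 6]
append(c, 3): bitmap=FFFFFFFFF | a=[0, 2, 3, 4] c=[1, 6, 5, 7, 8]
truncate(a, 3): bitmap=FFFF.FFFF | a=[0, 2, 3] c=[1, 6, 5, 7, 8]

bitmap = FFFF.FFFF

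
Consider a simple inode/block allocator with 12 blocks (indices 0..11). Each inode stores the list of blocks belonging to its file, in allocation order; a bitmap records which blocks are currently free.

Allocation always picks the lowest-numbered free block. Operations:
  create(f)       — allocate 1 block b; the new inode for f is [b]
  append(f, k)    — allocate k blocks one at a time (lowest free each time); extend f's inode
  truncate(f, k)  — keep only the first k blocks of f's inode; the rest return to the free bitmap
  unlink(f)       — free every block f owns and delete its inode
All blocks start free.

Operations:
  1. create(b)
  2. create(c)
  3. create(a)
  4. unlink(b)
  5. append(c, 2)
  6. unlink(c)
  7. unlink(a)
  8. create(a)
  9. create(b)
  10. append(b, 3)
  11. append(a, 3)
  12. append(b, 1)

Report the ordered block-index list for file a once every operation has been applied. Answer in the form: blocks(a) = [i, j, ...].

after create(b) → b:[0]  free=[F...........]
after create(c) → b:[0], c:[1]  free=[FF..........]
after create(a) → a:[2], b:[0], c:[1]  free=[FFF.........]
after unlink(b) → a:[2], c:[1]  free=[.FF.........]
after append(c, 2) → a:[2], c:[1, 0, 3]  free=[FFFF........]
after unlink(c) → a:[2]  free=[..F.........]
after unlink(a) →   free=[............]
after create(a) → a:[0]  free=[F...........]
after create(b) → a:[0], b:[1]  free=[FF..........]
after append(b, 3) → a:[0], b:[1, 2, 3, 4]  free=[FFFFF.......]
after append(a, 3) → a:[0, 5, 6, 7], b:[1, 2, 3, 4]  free=[FFFFFFFF....]
after append(b, 1) → a:[0, 5, 6, 7], b:[1, 2, 3, 4, 8]  free=[FFFFFFFFF...]

blocks(a) = [0, 5, 6, 7]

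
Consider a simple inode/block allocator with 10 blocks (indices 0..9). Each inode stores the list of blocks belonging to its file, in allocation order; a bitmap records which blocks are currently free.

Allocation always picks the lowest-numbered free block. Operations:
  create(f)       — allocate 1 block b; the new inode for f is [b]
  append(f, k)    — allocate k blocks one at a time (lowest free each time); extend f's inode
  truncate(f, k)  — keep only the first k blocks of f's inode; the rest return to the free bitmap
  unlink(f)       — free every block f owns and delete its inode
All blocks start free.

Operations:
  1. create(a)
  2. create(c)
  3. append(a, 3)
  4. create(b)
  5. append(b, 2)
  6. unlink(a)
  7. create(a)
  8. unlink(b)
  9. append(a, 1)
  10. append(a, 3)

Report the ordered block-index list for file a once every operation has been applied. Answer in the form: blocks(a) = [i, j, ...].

blocks(a) = [0, 2, 3, 4, 5]

after create(a) → a:[0]  free=[F.........]
after create(c) → a:[0], c:[1]  free=[FF........]
after append(a, 3) → a:[0, 2, 3, 4], c:[1]  free=[FFFFF.....]
after create(b) → a:[0, 2, 3, 4], b:[5], c:[1]  free=[FFFFFF....]
after append(b, 2) → a:[0, 2, 3, 4], b:[5, 6, 7], c:[1]  free=[FFFFFFFF..]
after unlink(a) → b:[5, 6, 7], c:[1]  free=[.F...FFF..]
after create(a) → a:[0], b:[5, 6, 7], c:[1]  free=[FF...FFF..]
after unlink(b) → a:[0], c:[1]  free=[FF........]
after append(a, 1) → a:[0, 2], c:[1]  free=[FFF.......]
after append(a, 3) → a:[0, 2, 3, 4, 5], c:[1]  free=[FFFFFF....]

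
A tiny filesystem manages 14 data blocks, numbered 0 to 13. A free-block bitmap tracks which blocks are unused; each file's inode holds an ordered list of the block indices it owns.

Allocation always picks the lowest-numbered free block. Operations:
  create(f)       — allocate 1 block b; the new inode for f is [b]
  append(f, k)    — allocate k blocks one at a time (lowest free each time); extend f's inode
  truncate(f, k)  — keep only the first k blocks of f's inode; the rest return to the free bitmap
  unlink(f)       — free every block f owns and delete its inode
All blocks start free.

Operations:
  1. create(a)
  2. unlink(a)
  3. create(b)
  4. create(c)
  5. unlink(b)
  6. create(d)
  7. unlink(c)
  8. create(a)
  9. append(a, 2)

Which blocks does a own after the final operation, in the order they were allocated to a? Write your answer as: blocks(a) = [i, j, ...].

[1] create(a) — a=0 (map F.............)
[2] unlink(a) —  (map ..............)
[3] create(b) — b=0 (map F.............)
[4] create(c) — b=0 c=1 (map FF............)
[5] unlink(b) — c=1 (map .F............)
[6] create(d) — c=1 d=0 (map FF............)
[7] unlink(c) — d=0 (map F.............)
[8] create(a) — a=1 d=0 (map FF............)
[9] append(a, 2) — a=1,2,3 d=0 (map FFFF..........)

blocks(a) = [1, 2, 3]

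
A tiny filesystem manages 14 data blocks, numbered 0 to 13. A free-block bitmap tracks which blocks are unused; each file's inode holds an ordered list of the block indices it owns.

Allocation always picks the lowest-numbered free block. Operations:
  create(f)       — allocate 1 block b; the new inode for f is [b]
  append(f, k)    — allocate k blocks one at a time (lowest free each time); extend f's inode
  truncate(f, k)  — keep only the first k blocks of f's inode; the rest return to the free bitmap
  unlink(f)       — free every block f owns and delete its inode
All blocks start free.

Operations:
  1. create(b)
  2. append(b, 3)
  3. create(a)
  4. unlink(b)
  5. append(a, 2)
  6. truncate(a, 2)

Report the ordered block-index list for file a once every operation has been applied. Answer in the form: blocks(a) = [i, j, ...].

blocks(a) = [4, 0]

after create(b) → b:[0]  free=[F.............]
after append(b, 3) → b:[0, 1, 2, 3]  free=[FFFF..........]
after create(a) → a:[4], b:[0, 1, 2, 3]  free=[FFFFF.........]
after unlink(b) → a:[4]  free=[....F.........]
after append(a, 2) → a:[4, 0, 1]  free=[FF..F.........]
after truncate(a, 2) → a:[4, 0]  free=[F...F.........]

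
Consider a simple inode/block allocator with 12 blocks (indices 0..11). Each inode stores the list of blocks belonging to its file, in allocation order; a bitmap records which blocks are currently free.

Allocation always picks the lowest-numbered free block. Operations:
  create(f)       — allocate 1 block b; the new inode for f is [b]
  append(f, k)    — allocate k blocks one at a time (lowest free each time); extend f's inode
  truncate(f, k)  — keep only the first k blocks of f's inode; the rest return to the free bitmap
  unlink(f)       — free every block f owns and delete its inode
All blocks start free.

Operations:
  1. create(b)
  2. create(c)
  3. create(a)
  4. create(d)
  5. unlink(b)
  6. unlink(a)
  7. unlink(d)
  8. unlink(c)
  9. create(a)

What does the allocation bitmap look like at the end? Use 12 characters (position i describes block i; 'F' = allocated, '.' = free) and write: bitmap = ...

  1. create(b)  ⇒  F...........  {b→[0]}
  2. create(c)  ⇒  FF..........  {b→[0]; c→[1]}
  3. create(a)  ⇒  FFF.........  {a→[2]; b→[0]; c→[1]}
  4. create(d)  ⇒  FFFF........  {a→[2]; b→[0]; c→[1]; d→[3]}
  5. unlink(b)  ⇒  .FFF........  {a→[2]; c→[1]; d→[3]}
  6. unlink(a)  ⇒  .F.F........  {c→[1]; d→[3]}
  7. unlink(d)  ⇒  .F..........  {c→[1]}
  8. unlink(c)  ⇒  ............  {}
  9. create(a)  ⇒  F...........  {a→[0]}

bitmap = F...........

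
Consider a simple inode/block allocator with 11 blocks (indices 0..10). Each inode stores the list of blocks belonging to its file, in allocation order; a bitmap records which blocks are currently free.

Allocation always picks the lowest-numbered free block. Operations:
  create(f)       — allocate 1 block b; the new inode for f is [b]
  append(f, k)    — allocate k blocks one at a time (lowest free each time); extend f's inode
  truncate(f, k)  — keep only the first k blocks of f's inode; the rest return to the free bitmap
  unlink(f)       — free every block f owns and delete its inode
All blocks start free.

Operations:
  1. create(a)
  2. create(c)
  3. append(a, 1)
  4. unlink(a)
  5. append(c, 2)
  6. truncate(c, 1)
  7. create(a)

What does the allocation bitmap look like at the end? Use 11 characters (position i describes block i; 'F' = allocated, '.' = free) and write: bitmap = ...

  1. create(a)  ⇒  F..........  {a→[0]}
  2. create(c)  ⇒  FF.........  {a→[0]; c→[1]}
  3. append(a, 1)  ⇒  FFF........  {a→[0, 2]; c→[1]}
  4. unlink(a)  ⇒  .F.........  {c→[1]}
  5. append(c, 2)  ⇒  FFF........  {c→[1, 0, 2]}
  6. truncate(c, 1)  ⇒  .F.........  {c→[1]}
  7. create(a)  ⇒  FF.........  {a→[0]; c→[1]}

bitmap = FF.........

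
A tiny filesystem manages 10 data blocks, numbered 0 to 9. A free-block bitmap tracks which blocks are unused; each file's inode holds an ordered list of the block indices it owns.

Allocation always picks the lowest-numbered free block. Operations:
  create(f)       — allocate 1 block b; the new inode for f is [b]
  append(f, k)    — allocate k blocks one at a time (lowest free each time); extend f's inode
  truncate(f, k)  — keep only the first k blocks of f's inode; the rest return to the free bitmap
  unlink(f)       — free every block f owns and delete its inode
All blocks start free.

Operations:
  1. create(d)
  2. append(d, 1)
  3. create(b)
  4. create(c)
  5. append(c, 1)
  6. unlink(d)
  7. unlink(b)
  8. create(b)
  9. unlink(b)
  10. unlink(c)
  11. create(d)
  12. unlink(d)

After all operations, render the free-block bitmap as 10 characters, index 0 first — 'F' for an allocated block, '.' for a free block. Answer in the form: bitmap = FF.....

after create(d) → d:[0]  free=[F.........]
after append(d, 1) → d:[0, 1]  free=[FF........]
after create(b) → b:[2], d:[0, 1]  free=[FFF.......]
after create(c) → b:[2], c:[3], d:[0, 1]  free=[FFFF......]
after append(c, 1) → b:[2], c:[3, 4], d:[0, 1]  free=[FFFFF.....]
after unlink(d) → b:[2], c:[3, 4]  free=[..FFF.....]
after unlink(b) → c:[3, 4]  free=[...FF.....]
after create(b) → b:[0], c:[3, 4]  free=[F..FF.....]
after unlink(b) → c:[3, 4]  free=[...FF.....]
after unlink(c) →   free=[..........]
after create(d) → d:[0]  free=[F.........]
after unlink(d) →   free=[..........]

bitmap = ..........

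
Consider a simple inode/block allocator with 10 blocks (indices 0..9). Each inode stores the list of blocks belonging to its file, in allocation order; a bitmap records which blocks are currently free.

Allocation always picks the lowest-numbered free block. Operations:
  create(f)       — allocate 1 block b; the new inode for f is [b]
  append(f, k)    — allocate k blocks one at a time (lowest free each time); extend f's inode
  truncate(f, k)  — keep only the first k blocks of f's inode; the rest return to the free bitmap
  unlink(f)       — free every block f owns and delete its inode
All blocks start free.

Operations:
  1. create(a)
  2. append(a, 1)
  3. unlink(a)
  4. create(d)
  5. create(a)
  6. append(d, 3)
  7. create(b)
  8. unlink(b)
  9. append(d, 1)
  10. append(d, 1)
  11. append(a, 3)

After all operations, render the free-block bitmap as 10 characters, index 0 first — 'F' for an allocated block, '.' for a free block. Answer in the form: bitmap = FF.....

bitmap = FFFFFFFFFF

  1. create(a)  ⇒  F.........  {a→[0]}
  2. append(a, 1)  ⇒  FF........  {a→[0, 1]}
  3. unlink(a)  ⇒  ..........  {}
  4. create(d)  ⇒  F.........  {d→[0]}
  5. create(a)  ⇒  FF........  {a→[1]; d→[0]}
  6. append(d, 3)  ⇒  FFFFF.....  {a→[1]; d→[0, 2, 3, 4]}
  7. create(b)  ⇒  FFFFFF....  {a→[1]; b→[5]; d→[0, 2, 3, 4]}
  8. unlink(b)  ⇒  FFFFF.....  {a→[1]; d→[0, 2, 3, 4]}
  9. append(d, 1)  ⇒  FFFFFF....  {a→[1]; d→[0, 2, 3, 4, 5]}
  10. append(d, 1)  ⇒  FFFFFFF...  {a→[1]; d→[0, 2, 3, 4, 5, 6]}
  11. append(a, 3)  ⇒  FFFFFFFFFF  {a→[1, 7, 8, 9]; d→[0, 2, 3, 4, 5, 6]}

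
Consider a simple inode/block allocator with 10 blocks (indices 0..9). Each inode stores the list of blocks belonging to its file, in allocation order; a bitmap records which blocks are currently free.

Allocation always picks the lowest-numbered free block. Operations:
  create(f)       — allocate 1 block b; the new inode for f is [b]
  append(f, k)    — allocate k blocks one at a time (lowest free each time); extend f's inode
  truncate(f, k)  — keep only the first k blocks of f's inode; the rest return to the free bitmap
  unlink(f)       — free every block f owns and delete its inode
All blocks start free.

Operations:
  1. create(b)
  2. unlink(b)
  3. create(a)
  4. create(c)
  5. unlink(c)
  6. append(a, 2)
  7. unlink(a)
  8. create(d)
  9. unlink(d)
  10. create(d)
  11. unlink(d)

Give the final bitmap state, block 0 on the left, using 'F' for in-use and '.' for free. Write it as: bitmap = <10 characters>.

bitmap = ..........

  1. create(b)  ⇒  F.........  {b→[0]}
  2. unlink(b)  ⇒  ..........  {}
  3. create(a)  ⇒  F.........  {a→[0]}
  4. create(c)  ⇒  FF........  {a→[0]; c→[1]}
  5. unlink(c)  ⇒  F.........  {a→[0]}
  6. append(a, 2)  ⇒  FFF.......  {a→[0, 1, 2]}
  7. unlink(a)  ⇒  ..........  {}
  8. create(d)  ⇒  F.........  {d→[0]}
  9. unlink(d)  ⇒  ..........  {}
  10. create(d)  ⇒  F.........  {d→[0]}
  11. unlink(d)  ⇒  ..........  {}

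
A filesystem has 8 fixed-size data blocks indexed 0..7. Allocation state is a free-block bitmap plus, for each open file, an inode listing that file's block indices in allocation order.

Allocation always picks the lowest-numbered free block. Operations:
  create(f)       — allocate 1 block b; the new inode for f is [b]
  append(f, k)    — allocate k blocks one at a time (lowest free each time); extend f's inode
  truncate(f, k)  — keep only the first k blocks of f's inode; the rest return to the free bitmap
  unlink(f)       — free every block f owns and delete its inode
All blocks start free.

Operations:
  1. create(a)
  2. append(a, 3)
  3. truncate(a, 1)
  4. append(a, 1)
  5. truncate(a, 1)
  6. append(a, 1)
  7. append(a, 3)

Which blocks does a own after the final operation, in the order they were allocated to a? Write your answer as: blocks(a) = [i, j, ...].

after create(a) → a:[0]  free=[F.......]
after append(a, 3) → a:[0, 1, 2, 3]  free=[FFFF....]
after truncate(a, 1) → a:[0]  free=[F.......]
after append(a, 1) → a:[0, 1]  free=[FF......]
after truncate(a, 1) → a:[0]  free=[F.......]
after append(a, 1) → a:[0, 1]  free=[FF......]
after append(a, 3) → a:[0, 1, 2, 3, 4]  free=[FFFFF...]

blocks(a) = [0, 1, 2, 3, 4]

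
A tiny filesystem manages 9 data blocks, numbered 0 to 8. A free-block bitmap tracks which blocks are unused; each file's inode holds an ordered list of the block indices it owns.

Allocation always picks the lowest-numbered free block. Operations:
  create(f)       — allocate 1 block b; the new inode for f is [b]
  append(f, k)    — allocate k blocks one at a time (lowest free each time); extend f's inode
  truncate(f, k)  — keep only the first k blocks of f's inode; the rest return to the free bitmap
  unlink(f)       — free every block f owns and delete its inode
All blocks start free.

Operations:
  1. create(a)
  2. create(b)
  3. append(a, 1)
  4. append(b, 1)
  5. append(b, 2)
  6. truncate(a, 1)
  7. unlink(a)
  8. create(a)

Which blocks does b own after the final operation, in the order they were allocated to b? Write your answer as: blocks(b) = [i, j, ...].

blocks(b) = [1, 3, 4, 5]

  1. create(a)  ⇒  F........  {a→[0]}
  2. create(b)  ⇒  FF.......  {a→[0]; b→[1]}
  3. append(a, 1)  ⇒  FFF......  {a→[0, 2]; b→[1]}
  4. append(b, 1)  ⇒  FFFF.....  {a→[0, 2]; b→[1, 3]}
  5. append(b, 2)  ⇒  FFFFFF...  {a→[0, 2]; b→[1, 3, 4, 5]}
  6. truncate(a, 1)  ⇒  FF.FFF...  {a→[0]; b→[1, 3, 4, 5]}
  7. unlink(a)  ⇒  .F.FFF...  {b→[1, 3, 4, 5]}
  8. create(a)  ⇒  FF.FFF...  {a→[0]; b→[1, 3, 4, 5]}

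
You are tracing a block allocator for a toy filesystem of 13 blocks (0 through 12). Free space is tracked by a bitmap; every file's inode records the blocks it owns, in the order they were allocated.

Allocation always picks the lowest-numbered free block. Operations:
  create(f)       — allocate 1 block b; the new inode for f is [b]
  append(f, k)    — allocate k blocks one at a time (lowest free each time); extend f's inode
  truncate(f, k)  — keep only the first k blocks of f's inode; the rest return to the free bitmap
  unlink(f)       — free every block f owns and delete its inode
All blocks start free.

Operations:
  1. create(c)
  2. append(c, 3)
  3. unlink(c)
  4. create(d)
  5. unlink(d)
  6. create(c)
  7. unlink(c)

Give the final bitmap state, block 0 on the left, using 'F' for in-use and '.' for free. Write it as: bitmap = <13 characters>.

  1. create(c)  ⇒  F............  {c→[0]}
  2. append(c, 3)  ⇒  FFFF.........  {c→[0, 1, 2, 3]}
  3. unlink(c)  ⇒  .............  {}
  4. create(d)  ⇒  F............  {d→[0]}
  5. unlink(d)  ⇒  .............  {}
  6. create(c)  ⇒  F............  {c→[0]}
  7. unlink(c)  ⇒  .............  {}

bitmap = .............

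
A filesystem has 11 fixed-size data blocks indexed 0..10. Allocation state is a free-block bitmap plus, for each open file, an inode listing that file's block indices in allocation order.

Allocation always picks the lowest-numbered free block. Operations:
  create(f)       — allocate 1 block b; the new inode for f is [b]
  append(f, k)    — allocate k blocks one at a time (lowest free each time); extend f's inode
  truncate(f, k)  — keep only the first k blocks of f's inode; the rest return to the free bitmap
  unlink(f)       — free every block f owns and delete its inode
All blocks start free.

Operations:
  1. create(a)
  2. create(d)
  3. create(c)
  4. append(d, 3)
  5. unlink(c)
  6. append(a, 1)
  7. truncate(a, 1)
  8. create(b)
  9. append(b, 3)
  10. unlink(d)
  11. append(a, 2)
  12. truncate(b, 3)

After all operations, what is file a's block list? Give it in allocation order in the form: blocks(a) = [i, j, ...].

  1. create(a)  ⇒  F..........  {a→[0]}
  2. create(d)  ⇒  FF.........  {a→[0]; d→[1]}
  3. create(c)  ⇒  FFF........  {a→[0]; c→[2]; d→[1]}
  4. append(d, 3)  ⇒  FFFFFF.....  {a→[0]; c→[2]; d→[1, 3, 4, 5]}
  5. unlink(c)  ⇒  FF.FFF.....  {a→[0]; d→[1, 3, 4, 5]}
  6. append(a, 1)  ⇒  FFFFFF.....  {a→[0, 2]; d→[1, 3, 4, 5]}
  7. truncate(a, 1)  ⇒  FF.FFF.....  {a→[0]; d→[1, 3, 4, 5]}
  8. create(b)  ⇒  FFFFFF.....  {a→[0]; b→[2]; d→[1, 3, 4, 5]}
  9. append(b, 3)  ⇒  FFFFFFFFF..  {a→[0]; b→[2, 6, 7, 8]; d→[1, 3, 4, 5]}
  10. unlink(d)  ⇒  F.F...FFF..  {a→[0]; b→[2, 6, 7, 8]}
  11. append(a, 2)  ⇒  FFFF..FFF..  {a→[0, 1, 3]; b→[2, 6, 7, 8]}
  12. truncate(b, 3)  ⇒  FFFF..FF...  {a→[0, 1, 3]; b→[2, 6, 7]}

blocks(a) = [0, 1, 3]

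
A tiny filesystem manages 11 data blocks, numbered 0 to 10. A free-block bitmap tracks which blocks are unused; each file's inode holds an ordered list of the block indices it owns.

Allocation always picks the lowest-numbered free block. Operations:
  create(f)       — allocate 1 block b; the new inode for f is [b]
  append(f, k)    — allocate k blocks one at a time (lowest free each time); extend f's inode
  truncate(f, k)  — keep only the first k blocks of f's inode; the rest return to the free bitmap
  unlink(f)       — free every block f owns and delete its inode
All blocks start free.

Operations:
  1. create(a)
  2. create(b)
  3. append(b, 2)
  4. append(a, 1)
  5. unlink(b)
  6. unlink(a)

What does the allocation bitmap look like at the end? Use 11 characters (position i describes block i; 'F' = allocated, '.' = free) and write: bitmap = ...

after create(a) → a:[0]  free=[F..........]
after create(b) → a:[0], b:[1]  free=[FF.........]
after append(b, 2) → a:[0], b:[1, 2, 3]  free=[FFFF.......]
after append(a, 1) → a:[0, 4], b:[1, 2, 3]  free=[FFFFF......]
after unlink(b) → a:[0, 4]  free=[F...F......]
after unlink(a) →   free=[...........]

bitmap = ...........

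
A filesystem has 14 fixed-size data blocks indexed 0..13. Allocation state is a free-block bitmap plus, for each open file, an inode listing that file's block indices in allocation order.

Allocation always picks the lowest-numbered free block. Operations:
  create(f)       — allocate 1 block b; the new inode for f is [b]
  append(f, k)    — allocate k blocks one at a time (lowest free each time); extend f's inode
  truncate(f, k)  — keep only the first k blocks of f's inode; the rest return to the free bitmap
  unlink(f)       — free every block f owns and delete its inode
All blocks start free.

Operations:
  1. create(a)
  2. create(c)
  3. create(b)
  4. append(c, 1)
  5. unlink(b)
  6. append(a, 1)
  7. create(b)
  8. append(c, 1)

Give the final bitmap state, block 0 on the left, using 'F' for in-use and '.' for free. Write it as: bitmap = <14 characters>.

after create(a) → a:[0]  free=[F.............]
after create(c) → a:[0], c:[1]  free=[FF............]
after create(b) → a:[0], b:[2], c:[1]  free=[FFF...........]
after append(c, 1) → a:[0], b:[2], c:[1, 3]  free=[FFFF..........]
after unlink(b) → a:[0], c:[1, 3]  free=[FF.F..........]
after append(a, 1) → a:[0, 2], c:[1, 3]  free=[FFFF..........]
after create(b) → a:[0, 2], b:[4], c:[1, 3]  free=[FFFFF.........]
after append(c, 1) → a:[0, 2], b:[4], c:[1, 3, 5]  free=[FFFFFF........]

bitmap = FFFFFF........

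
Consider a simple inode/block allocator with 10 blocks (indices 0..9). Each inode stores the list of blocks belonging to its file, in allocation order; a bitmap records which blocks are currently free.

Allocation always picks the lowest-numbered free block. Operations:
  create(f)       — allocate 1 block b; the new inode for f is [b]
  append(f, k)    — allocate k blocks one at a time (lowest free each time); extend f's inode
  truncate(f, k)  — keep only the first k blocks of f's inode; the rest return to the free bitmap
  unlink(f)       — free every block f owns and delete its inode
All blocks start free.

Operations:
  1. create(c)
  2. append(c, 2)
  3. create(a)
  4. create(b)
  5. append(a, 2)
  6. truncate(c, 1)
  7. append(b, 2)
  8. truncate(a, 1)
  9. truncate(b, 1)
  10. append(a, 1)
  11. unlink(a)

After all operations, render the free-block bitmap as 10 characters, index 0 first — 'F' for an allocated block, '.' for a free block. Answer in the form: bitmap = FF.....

bitmap = F...F.....

create(c): bitmap=F......... | c=[0]
append(c, 2): bitmap=FFF....... | c=[0, 1, 2]
create(a): bitmap=FFFF...... | a=[3] c=[0, 1, 2]
create(b): bitmap=FFFFF..... | a=[3] b=[4] c=[0, 1, 2]
append(a, 2): bitmap=FFFFFFF... | a=[3, 5, 6] b=[4] c=[0, 1, 2]
truncate(c, 1): bitmap=F..FFFF... | a=[3, 5, 6] b=[4] c=[0]
append(b, 2): bitmap=FFFFFFF... | a=[3, 5, 6] b=[4, 1, 2] c=[0]
truncate(a, 1): bitmap=FFFFF..... | a=[3] b=[4, 1, 2] c=[0]
truncate(b, 1): bitmap=F..FF..... | a=[3] b=[4] c=[0]
append(a, 1): bitmap=FF.FF..... | a=[3, 1] b=[4] c=[0]
unlink(a): bitmap=F...F..... | b=[4] c=[0]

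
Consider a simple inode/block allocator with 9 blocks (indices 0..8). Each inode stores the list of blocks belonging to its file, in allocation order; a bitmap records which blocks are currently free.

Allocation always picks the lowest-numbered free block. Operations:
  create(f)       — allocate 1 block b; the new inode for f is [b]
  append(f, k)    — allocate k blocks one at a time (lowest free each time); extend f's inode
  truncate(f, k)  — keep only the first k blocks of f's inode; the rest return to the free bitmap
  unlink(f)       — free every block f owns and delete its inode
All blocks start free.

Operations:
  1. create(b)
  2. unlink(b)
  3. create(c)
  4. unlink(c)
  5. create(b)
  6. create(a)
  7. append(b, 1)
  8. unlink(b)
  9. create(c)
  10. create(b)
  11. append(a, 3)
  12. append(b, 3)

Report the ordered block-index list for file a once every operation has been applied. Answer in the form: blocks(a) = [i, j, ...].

blocks(a) = [1, 3, 4, 5]

  1. create(b)  ⇒  F........  {b→[0]}
  2. unlink(b)  ⇒  .........  {}
  3. create(c)  ⇒  F........  {c→[0]}
  4. unlink(c)  ⇒  .........  {}
  5. create(b)  ⇒  F........  {b→[0]}
  6. create(a)  ⇒  FF.......  {a→[1]; b→[0]}
  7. append(b, 1)  ⇒  FFF......  {a→[1]; b→[0, 2]}
  8. unlink(b)  ⇒  .F.......  {a→[1]}
  9. create(c)  ⇒  FF.......  {a→[1]; c→[0]}
  10. create(b)  ⇒  FFF......  {a→[1]; b→[2]; c→[0]}
  11. append(a, 3)  ⇒  FFFFFF...  {a→[1, 3, 4, 5]; b→[2]; c→[0]}
  12. append(b, 3)  ⇒  FFFFFFFFF  {a→[1, 3, 4, 5]; b→[2, 6, 7, 8]; c→[0]}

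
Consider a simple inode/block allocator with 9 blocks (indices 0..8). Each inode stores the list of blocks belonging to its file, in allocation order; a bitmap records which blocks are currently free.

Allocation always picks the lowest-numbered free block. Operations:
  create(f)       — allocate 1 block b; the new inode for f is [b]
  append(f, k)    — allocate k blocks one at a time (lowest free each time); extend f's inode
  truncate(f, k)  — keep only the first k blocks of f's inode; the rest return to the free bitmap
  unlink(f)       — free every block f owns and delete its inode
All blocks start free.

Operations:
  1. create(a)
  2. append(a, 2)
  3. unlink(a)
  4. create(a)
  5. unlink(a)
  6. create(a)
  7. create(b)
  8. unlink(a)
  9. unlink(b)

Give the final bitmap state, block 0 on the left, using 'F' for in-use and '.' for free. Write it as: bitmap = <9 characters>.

bitmap = .........

create(a): bitmap=F........ | a=[0]
append(a, 2): bitmap=FFF...... | a=[0, 1, 2]
unlink(a): bitmap=......... | 
create(a): bitmap=F........ | a=[0]
unlink(a): bitmap=......... | 
create(a): bitmap=F........ | a=[0]
create(b): bitmap=FF....... | a=[0] b=[1]
unlink(a): bitmap=.F....... | b=[1]
unlink(b): bitmap=......... | 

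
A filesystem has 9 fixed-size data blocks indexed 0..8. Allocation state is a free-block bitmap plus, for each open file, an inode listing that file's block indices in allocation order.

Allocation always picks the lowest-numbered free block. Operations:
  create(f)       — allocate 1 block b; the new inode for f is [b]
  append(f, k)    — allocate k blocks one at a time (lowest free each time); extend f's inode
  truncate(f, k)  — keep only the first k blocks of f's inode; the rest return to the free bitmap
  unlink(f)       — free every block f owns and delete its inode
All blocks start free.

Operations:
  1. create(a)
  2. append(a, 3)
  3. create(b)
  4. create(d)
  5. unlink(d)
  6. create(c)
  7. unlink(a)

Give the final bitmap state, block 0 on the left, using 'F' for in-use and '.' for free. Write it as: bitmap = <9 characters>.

  1. create(a)  ⇒  F........  {a→[0]}
  2. append(a, 3)  ⇒  FFFF.....  {a→[0, 1, 2, 3]}
  3. create(b)  ⇒  FFFFF....  {a→[0, 1, 2, 3]; b→[4]}
  4. create(d)  ⇒  FFFFFF...  {a→[0, 1, 2, 3]; b→[4]; d→[5]}
  5. unlink(d)  ⇒  FFFFF....  {a→[0, 1, 2, 3]; b→[4]}
  6. create(c)  ⇒  FFFFFF...  {a→[0, 1, 2, 3]; b→[4]; c→[5]}
  7. unlink(a)  ⇒  ....FF...  {b→[4]; c→[5]}

bitmap = ....FF...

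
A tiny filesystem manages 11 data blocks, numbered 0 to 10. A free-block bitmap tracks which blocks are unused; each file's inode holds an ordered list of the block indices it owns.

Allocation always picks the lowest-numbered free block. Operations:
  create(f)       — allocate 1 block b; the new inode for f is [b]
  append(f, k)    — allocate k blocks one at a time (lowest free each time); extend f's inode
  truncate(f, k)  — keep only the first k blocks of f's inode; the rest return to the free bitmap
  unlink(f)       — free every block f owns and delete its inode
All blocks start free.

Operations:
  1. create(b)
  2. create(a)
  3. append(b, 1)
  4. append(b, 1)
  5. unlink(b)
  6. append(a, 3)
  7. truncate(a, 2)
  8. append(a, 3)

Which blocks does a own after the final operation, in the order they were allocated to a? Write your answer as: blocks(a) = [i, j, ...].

[1] create(b) — b=0 (map F..........)
[2] create(a) — a=1 b=0 (map FF.........)
[3] append(b, 1) — a=1 b=0,2 (map FFF........)
[4] append(b, 1) — a=1 b=0,2,3 (map FFFF.......)
[5] unlink(b) — a=1 (map .F.........)
[6] append(a, 3) — a=1,0,2,3 (map FFFF.......)
[7] truncate(a, 2) — a=1,0 (map FF.........)
[8] append(a, 3) — a=1,0,2,3,4 (map FFFFF......)

blocks(a) = [1, 0, 2, 3, 4]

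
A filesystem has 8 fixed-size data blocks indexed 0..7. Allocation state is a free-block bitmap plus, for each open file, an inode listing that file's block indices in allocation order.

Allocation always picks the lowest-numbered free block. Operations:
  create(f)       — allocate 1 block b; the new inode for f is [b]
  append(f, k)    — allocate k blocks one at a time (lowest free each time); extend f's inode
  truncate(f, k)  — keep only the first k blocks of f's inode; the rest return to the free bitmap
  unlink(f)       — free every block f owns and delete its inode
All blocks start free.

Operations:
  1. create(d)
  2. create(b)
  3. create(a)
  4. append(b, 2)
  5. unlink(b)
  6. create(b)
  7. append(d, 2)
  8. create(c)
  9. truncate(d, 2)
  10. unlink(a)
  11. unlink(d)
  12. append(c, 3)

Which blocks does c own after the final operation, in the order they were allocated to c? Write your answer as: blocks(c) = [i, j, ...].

blocks(c) = [5, 0, 2, 3]

  1. create(d)  ⇒  F.......  {d→[0]}
  2. create(b)  ⇒  FF......  {b→[1]; d→[0]}
  3. create(a)  ⇒  FFF.....  {a→[2]; b→[1]; d→[0]}
  4. append(b, 2)  ⇒  FFFFF...  {a→[2]; b→[1, 3, 4]; d→[0]}
  5. unlink(b)  ⇒  F.F.....  {a→[2]; d→[0]}
  6. create(b)  ⇒  FFF.....  {a→[2]; b→[1]; d→[0]}
  7. append(d, 2)  ⇒  FFFFF...  {a→[2]; b→[1]; d→[0, 3, 4]}
  8. create(c)  ⇒  FFFFFF..  {a→[2]; b→[1]; c→[5]; d→[0, 3, 4]}
  9. truncate(d, 2)  ⇒  FFFF.F..  {a→[2]; b→[1]; c→[5]; d→[0, 3]}
  10. unlink(a)  ⇒  FF.F.F..  {b→[1]; c→[5]; d→[0, 3]}
  11. unlink(d)  ⇒  .F...F..  {b→[1]; c→[5]}
  12. append(c, 3)  ⇒  FFFF.F..  {b→[1]; c→[5, 0, 2, 3]}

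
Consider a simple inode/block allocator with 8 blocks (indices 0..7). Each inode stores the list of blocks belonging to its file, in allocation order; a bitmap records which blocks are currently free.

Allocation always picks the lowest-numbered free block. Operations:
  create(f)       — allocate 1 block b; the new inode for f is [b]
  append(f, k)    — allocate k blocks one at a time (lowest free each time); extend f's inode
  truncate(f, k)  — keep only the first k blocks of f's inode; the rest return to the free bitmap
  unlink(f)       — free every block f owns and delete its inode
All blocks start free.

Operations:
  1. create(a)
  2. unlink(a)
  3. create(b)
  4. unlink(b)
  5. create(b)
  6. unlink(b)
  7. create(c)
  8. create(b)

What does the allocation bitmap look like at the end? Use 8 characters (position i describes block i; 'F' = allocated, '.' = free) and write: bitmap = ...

bitmap = FF......

[1] create(a) — a=0 (map F.......)
[2] unlink(a) —  (map ........)
[3] create(b) — b=0 (map F.......)
[4] unlink(b) —  (map ........)
[5] create(b) — b=0 (map F.......)
[6] unlink(b) —  (map ........)
[7] create(c) — c=0 (map F.......)
[8] create(b) — b=1 c=0 (map FF......)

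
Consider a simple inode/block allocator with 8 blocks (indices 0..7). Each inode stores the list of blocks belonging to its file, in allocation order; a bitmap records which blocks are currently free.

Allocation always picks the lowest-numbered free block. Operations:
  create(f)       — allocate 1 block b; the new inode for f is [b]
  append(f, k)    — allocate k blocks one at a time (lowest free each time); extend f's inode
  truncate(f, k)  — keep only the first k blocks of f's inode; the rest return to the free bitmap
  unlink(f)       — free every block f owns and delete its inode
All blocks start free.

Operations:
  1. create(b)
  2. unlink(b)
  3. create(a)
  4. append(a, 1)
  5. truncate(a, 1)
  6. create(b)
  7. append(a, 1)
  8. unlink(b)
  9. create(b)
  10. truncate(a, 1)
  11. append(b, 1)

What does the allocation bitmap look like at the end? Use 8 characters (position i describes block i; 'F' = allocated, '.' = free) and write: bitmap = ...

  1. create(b)  ⇒  F.......  {b→[0]}
  2. unlink(b)  ⇒  ........  {}
  3. create(a)  ⇒  F.......  {a→[0]}
  4. append(a, 1)  ⇒  FF......  {a→[0, 1]}
  5. truncate(a, 1)  ⇒  F.......  {a→[0]}
  6. create(b)  ⇒  FF......  {a→[0]; b→[1]}
  7. append(a, 1)  ⇒  FFF.....  {a→[0, 2]; b→[1]}
  8. unlink(b)  ⇒  F.F.....  {a→[0, 2]}
  9. create(b)  ⇒  FFF.....  {a→[0, 2]; b→[1]}
  10. truncate(a, 1)  ⇒  FF......  {a→[0]; b→[1]}
  11. append(b, 1)  ⇒  FFF.....  {a→[0]; b→[1, 2]}

bitmap = FFF.....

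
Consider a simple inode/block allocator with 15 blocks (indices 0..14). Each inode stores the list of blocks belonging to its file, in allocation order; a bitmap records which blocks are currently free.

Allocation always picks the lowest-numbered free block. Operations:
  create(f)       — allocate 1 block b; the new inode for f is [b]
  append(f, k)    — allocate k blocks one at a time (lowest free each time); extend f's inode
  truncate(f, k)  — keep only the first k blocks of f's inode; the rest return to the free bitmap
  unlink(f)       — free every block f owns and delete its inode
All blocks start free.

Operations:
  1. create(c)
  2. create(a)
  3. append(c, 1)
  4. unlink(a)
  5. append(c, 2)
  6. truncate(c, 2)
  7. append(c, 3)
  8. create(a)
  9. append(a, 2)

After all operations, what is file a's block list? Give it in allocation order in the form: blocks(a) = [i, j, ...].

create(c): bitmap=F.............. | c=[0]
create(a): bitmap=FF............. | a=[1] c=[0]
append(c, 1): bitmap=FFF............ | a=[1] c=[0, 2]
unlink(a): bitmap=F.F............ | c=[0, 2]
append(c, 2): bitmap=FFFF........... | c=[0, 2, 1, 3]
truncate(c, 2): bitmap=F.F............ | c=[0, 2]
append(c, 3): bitmap=FFFFF.......... | c=[0, 2, 1, 3, 4]
create(a): bitmap=FFFFFF......... | a=[5] c=[0, 2, 1, 3, 4]
append(a, 2): bitmap=FFFFFFFF....... | a=[5, 6, 7] c=[0, 2, 1, 3, 4]

blocks(a) = [5, 6, 7]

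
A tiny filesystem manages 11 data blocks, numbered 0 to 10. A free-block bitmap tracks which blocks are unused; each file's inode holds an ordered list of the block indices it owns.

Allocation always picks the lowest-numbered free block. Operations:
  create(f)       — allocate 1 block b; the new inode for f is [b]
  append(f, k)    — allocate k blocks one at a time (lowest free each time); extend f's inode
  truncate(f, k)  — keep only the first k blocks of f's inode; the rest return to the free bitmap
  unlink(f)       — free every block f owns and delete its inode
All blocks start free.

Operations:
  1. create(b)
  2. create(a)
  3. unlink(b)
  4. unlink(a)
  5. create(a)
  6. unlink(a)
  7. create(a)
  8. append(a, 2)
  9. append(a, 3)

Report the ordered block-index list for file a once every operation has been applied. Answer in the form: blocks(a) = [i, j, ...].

after create(b) → b:[0]  free=[F..........]
after create(a) → a:[1], b:[0]  free=[FF.........]
after unlink(b) → a:[1]  free=[.F.........]
after unlink(a) →   free=[...........]
after create(a) → a:[0]  free=[F..........]
after unlink(a) →   free=[...........]
after create(a) → a:[0]  free=[F..........]
after append(a, 2) → a:[0, 1, 2]  free=[FFF........]
after append(a, 3) → a:[0, 1, 2, 3, 4, 5]  free=[FFFFFF.....]

blocks(a) = [0, 1, 2, 3, 4, 5]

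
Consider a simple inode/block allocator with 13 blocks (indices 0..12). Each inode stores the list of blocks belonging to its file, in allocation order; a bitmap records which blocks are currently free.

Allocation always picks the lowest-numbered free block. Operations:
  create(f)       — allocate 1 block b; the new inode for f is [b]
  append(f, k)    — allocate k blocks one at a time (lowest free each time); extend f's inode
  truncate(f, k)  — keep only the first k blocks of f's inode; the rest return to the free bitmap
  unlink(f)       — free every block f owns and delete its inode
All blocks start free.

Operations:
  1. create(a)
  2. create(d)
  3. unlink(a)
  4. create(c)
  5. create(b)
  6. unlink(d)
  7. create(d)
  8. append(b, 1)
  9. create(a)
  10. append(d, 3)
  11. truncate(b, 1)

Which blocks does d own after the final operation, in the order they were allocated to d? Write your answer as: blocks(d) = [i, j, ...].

blocks(d) = [1, 5, 6, 7]

  1. create(a)  ⇒  F............  {a→[0]}
  2. create(d)  ⇒  FF...........  {a→[0]; d→[1]}
  3. unlink(a)  ⇒  .F...........  {d→[1]}
  4. create(c)  ⇒  FF...........  {c→[0]; d→[1]}
  5. create(b)  ⇒  FFF..........  {b→[2]; c→[0]; d→[1]}
  6. unlink(d)  ⇒  F.F..........  {b→[2]; c→[0]}
  7. create(d)  ⇒  FFF..........  {b→[2]; c→[0]; d→[1]}
  8. append(b, 1)  ⇒  FFFF.........  {b→[2, 3]; c→[0]; d→[1]}
  9. create(a)  ⇒  FFFFF........  {a→[4]; b→[2, 3]; c→[0]; d→[1]}
  10. append(d, 3)  ⇒  FFFFFFFF.....  {a→[4]; b→[2, 3]; c→[0]; d→[1, 5, 6, 7]}
  11. truncate(b, 1)  ⇒  FFF.FFFF.....  {a→[4]; b→[2]; c→[0]; d→[1, 5, 6, 7]}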